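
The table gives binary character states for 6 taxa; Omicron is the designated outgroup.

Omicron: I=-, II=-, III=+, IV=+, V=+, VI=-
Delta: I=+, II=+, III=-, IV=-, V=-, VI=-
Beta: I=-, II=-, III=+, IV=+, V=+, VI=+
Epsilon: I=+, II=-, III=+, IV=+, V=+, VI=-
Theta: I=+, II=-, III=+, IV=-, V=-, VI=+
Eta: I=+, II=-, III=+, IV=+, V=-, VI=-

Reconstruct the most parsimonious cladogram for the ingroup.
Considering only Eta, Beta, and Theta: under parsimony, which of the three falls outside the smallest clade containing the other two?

Character polarity is set by the outgroup: the derived state is whichever differs from the outgroup's state, so for III, IV, V the derived state is '-', and for the remaining characters it is '+'.
I: derived state '+' in Delta, Epsilon, Eta, and Theta only — synapomorphy for {Delta, Epsilon, Eta, Theta}.
II (derived state '+') is unique to Delta (autapomorphy; uninformative for grouping).
III (derived state '-') is unique to Delta (autapomorphy; uninformative for grouping).
IV: derived state '-' in Delta and Theta only — synapomorphy for {Delta, Theta}.
V: derived state '-' in Delta, Eta, and Theta only — synapomorphy for {Delta, Eta, Theta}.
VI groups Beta and Theta, which is incompatible with the clades supported by the remaining characters; treating it as convergent (homoplasy) costs fewer steps than any alternative tree.
Most parsimonious ingroup topology: ((((Delta,Theta),Eta),Epsilon),Beta).
Eta and Theta share a more recent common ancestor with each other than either does with Beta, so Beta is the least closely related of the three.

Beta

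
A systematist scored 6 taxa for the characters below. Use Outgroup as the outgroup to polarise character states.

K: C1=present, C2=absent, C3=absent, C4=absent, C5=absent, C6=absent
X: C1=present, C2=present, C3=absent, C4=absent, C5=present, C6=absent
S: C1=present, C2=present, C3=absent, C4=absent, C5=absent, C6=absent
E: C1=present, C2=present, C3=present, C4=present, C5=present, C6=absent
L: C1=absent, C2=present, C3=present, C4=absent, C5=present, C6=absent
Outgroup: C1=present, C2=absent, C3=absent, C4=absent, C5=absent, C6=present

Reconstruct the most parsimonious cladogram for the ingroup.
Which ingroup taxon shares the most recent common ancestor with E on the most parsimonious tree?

L

Character polarity is set by the outgroup: the derived state is whichever differs from the outgroup's state, so for C1, C6 the derived state is 'absent', and for the remaining characters it is 'present'.
C1: derived state 'absent' in L only — an autapomorphy, so it tells us nothing about relationships among taxa.
Only E, L, S, and X show the derived state 'present' for C2, supporting them as a clade.
C3: derived state 'present' in E and L only — synapomorphy for {E, L}.
C4: derived state 'present' in E only — an autapomorphy, so it tells us nothing about relationships among taxa.
Only E, L, and X show the derived state 'present' for C5, supporting them as a clade.
C6 (derived state 'absent') is shared by all ingroup taxa — unites the whole ingroup.
Most parsimonious ingroup topology: ((((L,E),X),S),K).
E and L form a cherry on this tree, so they are sister taxa.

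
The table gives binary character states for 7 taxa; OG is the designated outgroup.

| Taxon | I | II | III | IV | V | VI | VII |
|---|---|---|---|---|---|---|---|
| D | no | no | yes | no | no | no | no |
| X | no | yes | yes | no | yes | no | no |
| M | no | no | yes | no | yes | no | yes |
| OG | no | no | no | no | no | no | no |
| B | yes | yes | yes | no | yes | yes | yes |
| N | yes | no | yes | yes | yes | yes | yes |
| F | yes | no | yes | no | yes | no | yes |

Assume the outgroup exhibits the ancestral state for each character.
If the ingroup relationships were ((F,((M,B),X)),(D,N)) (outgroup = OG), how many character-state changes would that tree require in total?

Map each character onto ((F,((M,B),X)),(D,N)) (rooted by OG) and count the minimum state changes it requires (Fitch parsimony):
I: 3; II: 2; III: 1; IV: 1; V: 2; VI: 2; VII: 3.
Total tree length = 14.

14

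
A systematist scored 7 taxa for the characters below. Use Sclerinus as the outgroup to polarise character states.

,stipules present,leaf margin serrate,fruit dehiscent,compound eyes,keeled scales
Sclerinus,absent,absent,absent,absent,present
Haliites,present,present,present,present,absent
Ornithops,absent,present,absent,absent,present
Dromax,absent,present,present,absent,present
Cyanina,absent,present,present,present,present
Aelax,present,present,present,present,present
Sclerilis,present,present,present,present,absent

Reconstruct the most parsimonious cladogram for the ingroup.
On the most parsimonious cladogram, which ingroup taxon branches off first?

Character polarity is set by the outgroup: the derived state is whichever differs from the outgroup's state, so for keeled scales the derived state is 'absent', and for the remaining characters it is 'present'.
Only Aelax, Haliites, and Sclerilis show the derived state 'present' for stipules present, supporting them as a clade.
leaf margin serrate (derived state 'present') is shared by all ingroup taxa — unites the whole ingroup.
Only Aelax, Cyanina, Dromax, Haliites, and Sclerilis show the derived state 'present' for fruit dehiscent, supporting them as a clade.
Only Aelax, Cyanina, Haliites, and Sclerilis show the derived state 'present' for compound eyes, supporting them as a clade.
keeled scales (derived state 'absent') is shared by Haliites and Sclerilis — a synapomorphy uniting that clade.
Most parsimonious ingroup topology: (((((Haliites,Sclerilis),Aelax),Cyanina),Dromax),Ornithops).
Ornithops is sister to the clade containing all other ingroup taxa, so it is the earliest-diverging (most basal) ingroup lineage.

Ornithops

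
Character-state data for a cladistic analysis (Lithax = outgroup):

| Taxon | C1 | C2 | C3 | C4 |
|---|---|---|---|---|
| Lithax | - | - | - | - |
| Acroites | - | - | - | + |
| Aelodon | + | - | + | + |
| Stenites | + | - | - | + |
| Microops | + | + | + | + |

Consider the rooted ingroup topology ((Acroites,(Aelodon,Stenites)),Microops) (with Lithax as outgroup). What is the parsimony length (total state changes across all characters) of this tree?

6

Map each character onto ((Acroites,(Aelodon,Stenites)),Microops) (rooted by Lithax) and count the minimum state changes it requires (Fitch parsimony):
C1: 2; C2: 1; C3: 2; C4: 1.
Total tree length = 6.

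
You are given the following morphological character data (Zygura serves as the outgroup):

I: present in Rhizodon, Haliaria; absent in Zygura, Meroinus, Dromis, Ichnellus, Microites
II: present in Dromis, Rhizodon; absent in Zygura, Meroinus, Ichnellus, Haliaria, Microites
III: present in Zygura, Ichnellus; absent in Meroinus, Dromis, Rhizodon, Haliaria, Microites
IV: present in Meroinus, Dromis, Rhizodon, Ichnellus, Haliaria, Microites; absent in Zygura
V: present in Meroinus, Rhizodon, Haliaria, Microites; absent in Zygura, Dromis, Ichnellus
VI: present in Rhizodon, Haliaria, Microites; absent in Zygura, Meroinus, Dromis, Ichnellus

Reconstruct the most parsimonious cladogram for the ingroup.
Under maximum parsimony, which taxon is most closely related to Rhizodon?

Haliaria

Character polarity is set by the outgroup: the derived state is whichever differs from the outgroup's state, so for III the derived state is 'absent', and for the remaining characters it is 'present'.
I: derived state 'present' in Haliaria and Rhizodon only — synapomorphy for {Haliaria, Rhizodon}.
II (state 'present') occurs in Dromis and Rhizodon but conflicts with the nesting implied by the other characters — most parsimoniously interpreted as homoplasy.
III: derived state 'absent' in Dromis, Haliaria, Meroinus, Microites, and Rhizodon only — synapomorphy for {Dromis, Haliaria, Meroinus, Microites, Rhizodon}.
IV (derived state 'present') is shared by all ingroup taxa — unites the whole ingroup.
Only Haliaria, Meroinus, Microites, and Rhizodon show the derived state 'present' for V, supporting them as a clade.
Only Haliaria, Microites, and Rhizodon show the derived state 'present' for VI, supporting them as a clade.
Most parsimonious ingroup topology: (((Meroinus,((Rhizodon,Haliaria),Microites)),Dromis),Ichnellus).
Rhizodon and Haliaria form a cherry on this tree, so they are sister taxa.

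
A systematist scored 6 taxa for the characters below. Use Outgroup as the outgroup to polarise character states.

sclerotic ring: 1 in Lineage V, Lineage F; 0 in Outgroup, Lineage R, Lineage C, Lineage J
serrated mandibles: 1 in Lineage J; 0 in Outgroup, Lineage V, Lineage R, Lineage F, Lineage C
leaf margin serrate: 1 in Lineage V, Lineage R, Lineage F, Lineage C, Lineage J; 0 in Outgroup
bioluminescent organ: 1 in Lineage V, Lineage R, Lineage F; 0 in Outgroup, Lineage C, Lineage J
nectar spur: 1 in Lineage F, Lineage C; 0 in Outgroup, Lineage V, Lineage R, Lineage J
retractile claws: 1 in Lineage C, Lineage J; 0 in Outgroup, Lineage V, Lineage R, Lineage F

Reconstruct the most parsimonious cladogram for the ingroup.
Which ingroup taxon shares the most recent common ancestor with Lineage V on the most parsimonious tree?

The outgroup has state '0' for every character, so '1' is the derived state throughout.
sclerotic ring: derived state '1' in Lineage F and Lineage V only — synapomorphy for {Lineage F, Lineage V}.
serrated mandibles (derived state '1') is unique to Lineage J (autapomorphy; uninformative for grouping).
All ingroup taxa share the derived state '1' for leaf margin serrate; it defines the ingroup but does not resolve relationships within it.
bioluminescent organ: derived state '1' in Lineage F, Lineage R, and Lineage V only — synapomorphy for {Lineage F, Lineage R, Lineage V}.
nectar spur (state '1') occurs in Lineage C and Lineage F but conflicts with the nesting implied by the other characters — most parsimoniously interpreted as homoplasy.
retractile claws: derived state '1' in Lineage C and Lineage J only — synapomorphy for {Lineage C, Lineage J}.
Most parsimonious ingroup topology: (((Lineage V,Lineage F),Lineage R),(Lineage C,Lineage J)).
Lineage V and Lineage F form a cherry on this tree, so they are sister taxa.

Lineage F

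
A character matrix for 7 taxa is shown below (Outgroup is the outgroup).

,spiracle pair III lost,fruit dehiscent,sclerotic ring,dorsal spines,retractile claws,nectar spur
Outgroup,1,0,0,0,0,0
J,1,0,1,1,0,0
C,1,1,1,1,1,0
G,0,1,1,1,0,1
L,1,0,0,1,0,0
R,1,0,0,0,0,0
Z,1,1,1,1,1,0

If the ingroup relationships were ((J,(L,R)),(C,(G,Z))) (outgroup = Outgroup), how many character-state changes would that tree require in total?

9

Map each character onto ((J,(L,R)),(C,(G,Z))) (rooted by Outgroup) and count the minimum state changes it requires (Fitch parsimony):
spiracle pair III lost: 1; fruit dehiscent: 1; sclerotic ring: 2; dorsal spines: 2; retractile claws: 2; nectar spur: 1.
Total tree length = 9.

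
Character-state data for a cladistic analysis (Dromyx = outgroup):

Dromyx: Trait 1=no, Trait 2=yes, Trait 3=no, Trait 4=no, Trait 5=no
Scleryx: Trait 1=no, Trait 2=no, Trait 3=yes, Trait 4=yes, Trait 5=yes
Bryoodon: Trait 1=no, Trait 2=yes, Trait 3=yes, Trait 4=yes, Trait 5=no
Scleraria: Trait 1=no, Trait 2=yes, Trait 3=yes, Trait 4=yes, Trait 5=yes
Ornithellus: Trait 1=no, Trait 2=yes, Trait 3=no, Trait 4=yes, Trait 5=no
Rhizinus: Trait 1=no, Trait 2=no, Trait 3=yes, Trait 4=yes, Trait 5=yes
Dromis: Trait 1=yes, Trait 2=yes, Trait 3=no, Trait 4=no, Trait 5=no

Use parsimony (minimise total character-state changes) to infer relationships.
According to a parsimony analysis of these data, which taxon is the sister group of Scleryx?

Character polarity is set by the outgroup: the derived state is whichever differs from the outgroup's state, so for Trait 2 the derived state is 'no', and for the remaining characters it is 'yes'.
Trait 1: derived state 'yes' in Dromis only — an autapomorphy, so it tells us nothing about relationships among taxa.
Trait 2 (derived state 'no') is shared by Rhizinus and Scleryx — a synapomorphy uniting that clade.
Trait 3 (derived state 'yes') is shared by Bryoodon, Rhizinus, Scleraria, and Scleryx — a synapomorphy uniting that clade.
Trait 4 (derived state 'yes') is shared by Bryoodon, Ornithellus, Rhizinus, Scleraria, and Scleryx — a synapomorphy uniting that clade.
Trait 5 (derived state 'yes') is shared by Rhizinus, Scleraria, and Scleryx — a synapomorphy uniting that clade.
Most parsimonious ingroup topology: (((((Scleryx,Rhizinus),Scleraria),Bryoodon),Ornithellus),Dromis).
Scleryx and Rhizinus form a cherry on this tree, so they are sister taxa.

Rhizinus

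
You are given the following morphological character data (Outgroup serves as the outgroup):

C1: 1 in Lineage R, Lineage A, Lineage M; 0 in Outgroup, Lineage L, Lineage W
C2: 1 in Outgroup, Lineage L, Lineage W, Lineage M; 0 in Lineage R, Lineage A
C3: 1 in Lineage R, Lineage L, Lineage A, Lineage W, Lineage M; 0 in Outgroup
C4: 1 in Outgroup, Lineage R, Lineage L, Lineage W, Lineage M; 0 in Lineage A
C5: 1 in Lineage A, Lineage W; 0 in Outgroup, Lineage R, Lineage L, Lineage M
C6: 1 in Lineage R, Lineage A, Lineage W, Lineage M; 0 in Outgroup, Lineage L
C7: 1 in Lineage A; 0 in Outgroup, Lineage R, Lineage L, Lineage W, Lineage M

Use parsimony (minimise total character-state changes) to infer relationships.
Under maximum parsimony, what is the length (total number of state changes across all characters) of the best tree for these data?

Character polarity is set by the outgroup: the derived state is whichever differs from the outgroup's state, so for C2, C4 the derived state is '0', and for the remaining characters it is '1'.
C1 (derived state '1') is shared by Lineage A, Lineage M, and Lineage R — a synapomorphy uniting that clade.
C2: derived state '0' in Lineage A and Lineage R only — synapomorphy for {Lineage A, Lineage R}.
All ingroup taxa share the derived state '1' for C3; it defines the ingroup but does not resolve relationships within it.
C4 (derived state '0') is unique to Lineage A (autapomorphy; uninformative for grouping).
C5 groups Lineage A and Lineage W, which is incompatible with the clades supported by the remaining characters; treating it as convergent (homoplasy) costs fewer steps than any alternative tree.
C6: derived state '1' in Lineage A, Lineage M, Lineage R, and Lineage W only — synapomorphy for {Lineage A, Lineage M, Lineage R, Lineage W}.
C7: derived state '1' in Lineage A only — an autapomorphy, so it tells us nothing about relationships among taxa.
Most parsimonious ingroup topology: ((((Lineage R,Lineage A),Lineage M),Lineage W),Lineage L).
Changes per character on this tree: C1: 1; C2: 1; C3: 1; C4: 1; C5: 2; C6: 1; C7: 1.
Total = 8.

8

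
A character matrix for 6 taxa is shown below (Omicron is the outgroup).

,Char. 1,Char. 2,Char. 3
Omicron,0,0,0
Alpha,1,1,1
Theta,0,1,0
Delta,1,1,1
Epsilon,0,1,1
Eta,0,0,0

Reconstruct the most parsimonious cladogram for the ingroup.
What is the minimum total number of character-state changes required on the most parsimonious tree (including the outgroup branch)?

The outgroup has state '0' for every character, so '1' is the derived state throughout.
Char. 1 (derived state '1') is shared by Alpha and Delta — a synapomorphy uniting that clade.
Only Alpha, Delta, Epsilon, and Theta show the derived state '1' for Char. 2, supporting them as a clade.
Char. 3 (derived state '1') is shared by Alpha, Delta, and Epsilon — a synapomorphy uniting that clade.
Most parsimonious ingroup topology: ((((Alpha,Delta),Epsilon),Theta),Eta).
Changes per character on this tree: Char. 1: 1; Char. 2: 1; Char. 3: 1.
Total = 3.

3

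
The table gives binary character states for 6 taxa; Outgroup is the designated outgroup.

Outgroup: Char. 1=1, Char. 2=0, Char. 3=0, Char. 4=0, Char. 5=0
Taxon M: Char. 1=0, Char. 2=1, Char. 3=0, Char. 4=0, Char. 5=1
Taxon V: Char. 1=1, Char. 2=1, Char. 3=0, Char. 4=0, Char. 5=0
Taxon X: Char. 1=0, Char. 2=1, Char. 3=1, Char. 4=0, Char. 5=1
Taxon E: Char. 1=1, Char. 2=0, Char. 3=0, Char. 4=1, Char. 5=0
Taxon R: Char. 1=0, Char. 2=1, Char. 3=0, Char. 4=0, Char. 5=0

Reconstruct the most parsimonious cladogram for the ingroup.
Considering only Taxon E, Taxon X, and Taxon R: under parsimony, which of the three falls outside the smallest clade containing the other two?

Taxon E

Character polarity is set by the outgroup: the derived state is whichever differs from the outgroup's state, so for Char. 1 the derived state is '0', and for the remaining characters it is '1'.
Char. 1: derived state '0' in Taxon M, Taxon R, and Taxon X only — synapomorphy for {Taxon M, Taxon R, Taxon X}.
Char. 2 (derived state '1') is shared by Taxon M, Taxon R, Taxon V, and Taxon X — a synapomorphy uniting that clade.
Char. 3 (derived state '1') is unique to Taxon X (autapomorphy; uninformative for grouping).
Char. 4 (derived state '1') is unique to Taxon E (autapomorphy; uninformative for grouping).
Only Taxon M and Taxon X show the derived state '1' for Char. 5, supporting them as a clade.
Most parsimonious ingroup topology: ((((Taxon M,Taxon X),Taxon R),Taxon V),Taxon E).
Taxon X and Taxon R share a more recent common ancestor with each other than either does with Taxon E, so Taxon E is the least closely related of the three.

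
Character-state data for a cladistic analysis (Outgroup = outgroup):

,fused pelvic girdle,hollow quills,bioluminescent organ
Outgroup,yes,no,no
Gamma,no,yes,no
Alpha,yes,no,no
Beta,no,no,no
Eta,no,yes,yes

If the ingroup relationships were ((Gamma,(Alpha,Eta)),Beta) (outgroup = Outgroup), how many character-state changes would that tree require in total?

5

Map each character onto ((Gamma,(Alpha,Eta)),Beta) (rooted by Outgroup) and count the minimum state changes it requires (Fitch parsimony):
fused pelvic girdle: 2; hollow quills: 2; bioluminescent organ: 1.
Total tree length = 5.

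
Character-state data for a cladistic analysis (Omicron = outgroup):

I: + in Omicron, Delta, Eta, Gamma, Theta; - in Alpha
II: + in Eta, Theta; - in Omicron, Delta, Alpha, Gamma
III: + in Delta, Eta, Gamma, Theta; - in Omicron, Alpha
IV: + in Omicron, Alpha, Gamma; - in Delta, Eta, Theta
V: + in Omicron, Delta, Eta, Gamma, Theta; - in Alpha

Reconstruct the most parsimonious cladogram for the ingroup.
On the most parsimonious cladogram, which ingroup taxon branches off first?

Character polarity is set by the outgroup: the derived state is whichever differs from the outgroup's state, so for I, IV, V the derived state is '-', and for the remaining characters it is '+'.
I: derived state '-' in Alpha only — an autapomorphy, so it tells us nothing about relationships among taxa.
II: derived state '+' in Eta and Theta only — synapomorphy for {Eta, Theta}.
III: derived state '+' in Delta, Eta, Gamma, and Theta only — synapomorphy for {Delta, Eta, Gamma, Theta}.
IV (derived state '-') is shared by Delta, Eta, and Theta — a synapomorphy uniting that clade.
V (derived state '-') is unique to Alpha (autapomorphy; uninformative for grouping).
Most parsimonious ingroup topology: (((Delta,(Eta,Theta)),Gamma),Alpha).
Alpha is sister to the clade containing all other ingroup taxa, so it is the earliest-diverging (most basal) ingroup lineage.

Alpha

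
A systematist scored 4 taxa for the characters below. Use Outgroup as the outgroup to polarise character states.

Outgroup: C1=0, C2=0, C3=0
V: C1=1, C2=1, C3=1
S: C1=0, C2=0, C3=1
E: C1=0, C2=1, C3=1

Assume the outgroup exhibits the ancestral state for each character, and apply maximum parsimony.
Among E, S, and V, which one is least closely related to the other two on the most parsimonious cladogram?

S

The outgroup has state '0' for every character, so '1' is the derived state throughout.
C1 (derived state '1') is unique to V (autapomorphy; uninformative for grouping).
C2: derived state '1' in E and V only — synapomorphy for {E, V}.
All ingroup taxa share the derived state '1' for C3; it defines the ingroup but does not resolve relationships within it.
Most parsimonious ingroup topology: ((E,V),S).
V and E share a more recent common ancestor with each other than either does with S, so S is the least closely related of the three.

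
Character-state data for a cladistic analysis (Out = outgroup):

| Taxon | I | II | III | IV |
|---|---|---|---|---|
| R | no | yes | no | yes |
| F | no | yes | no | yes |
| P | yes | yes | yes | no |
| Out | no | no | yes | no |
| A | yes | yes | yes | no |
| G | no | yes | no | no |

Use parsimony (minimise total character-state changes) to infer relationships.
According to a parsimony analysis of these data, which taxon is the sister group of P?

A

Character polarity is set by the outgroup: the derived state is whichever differs from the outgroup's state, so for III the derived state is 'no', and for the remaining characters it is 'yes'.
I: derived state 'yes' in A and P only — synapomorphy for {A, P}.
II (derived state 'yes') is shared by all ingroup taxa — unites the whole ingroup.
Only F, G, and R show the derived state 'no' for III, supporting them as a clade.
Only F and R show the derived state 'yes' for IV, supporting them as a clade.
Most parsimonious ingroup topology: ((P,A),((F,R),G)).
P and A form a cherry on this tree, so they are sister taxa.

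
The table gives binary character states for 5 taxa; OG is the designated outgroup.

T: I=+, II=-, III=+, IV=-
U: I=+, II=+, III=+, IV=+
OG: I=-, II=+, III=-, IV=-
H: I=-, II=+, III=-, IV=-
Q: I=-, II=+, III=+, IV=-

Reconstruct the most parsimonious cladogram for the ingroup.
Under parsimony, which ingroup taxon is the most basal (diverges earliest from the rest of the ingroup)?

Character polarity is set by the outgroup: the derived state is whichever differs from the outgroup's state, so for II the derived state is '-', and for the remaining characters it is '+'.
Only T and U show the derived state '+' for I, supporting them as a clade.
II: derived state '-' in T only — an autapomorphy, so it tells us nothing about relationships among taxa.
Only Q, T, and U show the derived state '+' for III, supporting them as a clade.
IV (derived state '+') is unique to U (autapomorphy; uninformative for grouping).
Most parsimonious ingroup topology: ((Q,(U,T)),H).
H is sister to the clade containing all other ingroup taxa, so it is the earliest-diverging (most basal) ingroup lineage.

H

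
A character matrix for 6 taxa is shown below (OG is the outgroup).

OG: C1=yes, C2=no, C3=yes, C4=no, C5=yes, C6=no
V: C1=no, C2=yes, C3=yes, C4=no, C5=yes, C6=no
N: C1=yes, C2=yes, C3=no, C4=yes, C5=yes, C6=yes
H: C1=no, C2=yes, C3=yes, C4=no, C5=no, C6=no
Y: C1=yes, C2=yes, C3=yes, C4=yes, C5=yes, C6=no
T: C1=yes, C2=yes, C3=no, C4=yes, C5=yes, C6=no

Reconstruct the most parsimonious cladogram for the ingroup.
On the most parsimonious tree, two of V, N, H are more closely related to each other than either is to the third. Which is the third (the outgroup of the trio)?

Character polarity is set by the outgroup: the derived state is whichever differs from the outgroup's state, so for C1, C3, C5 the derived state is 'no', and for the remaining characters it is 'yes'.
C1 (derived state 'no') is shared by H and V — a synapomorphy uniting that clade.
C2 (derived state 'yes') is shared by all ingroup taxa — unites the whole ingroup.
C3: derived state 'no' in N and T only — synapomorphy for {N, T}.
C4: derived state 'yes' in N, T, and Y only — synapomorphy for {N, T, Y}.
C5 (derived state 'no') is unique to H (autapomorphy; uninformative for grouping).
C6: derived state 'yes' in N only — an autapomorphy, so it tells us nothing about relationships among taxa.
Most parsimonious ingroup topology: ((V,H),((N,T),Y)).
V and H share a more recent common ancestor with each other than either does with N, so N is the least closely related of the three.

N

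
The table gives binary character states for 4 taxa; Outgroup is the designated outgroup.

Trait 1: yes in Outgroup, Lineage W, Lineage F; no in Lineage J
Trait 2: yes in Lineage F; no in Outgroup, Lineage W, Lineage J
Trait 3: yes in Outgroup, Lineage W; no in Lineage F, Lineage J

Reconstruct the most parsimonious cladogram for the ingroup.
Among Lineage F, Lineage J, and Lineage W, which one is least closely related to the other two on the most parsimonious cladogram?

Lineage W

Character polarity is set by the outgroup: the derived state is whichever differs from the outgroup's state, so for Trait 1, Trait 3 the derived state is 'no', and for the remaining characters it is 'yes'.
Trait 1: derived state 'no' in Lineage J only — an autapomorphy, so it tells us nothing about relationships among taxa.
Trait 2: derived state 'yes' in Lineage F only — an autapomorphy, so it tells us nothing about relationships among taxa.
Only Lineage F and Lineage J show the derived state 'no' for Trait 3, supporting them as a clade.
Most parsimonious ingroup topology: (Lineage W,(Lineage F,Lineage J)).
Lineage J and Lineage F share a more recent common ancestor with each other than either does with Lineage W, so Lineage W is the least closely related of the three.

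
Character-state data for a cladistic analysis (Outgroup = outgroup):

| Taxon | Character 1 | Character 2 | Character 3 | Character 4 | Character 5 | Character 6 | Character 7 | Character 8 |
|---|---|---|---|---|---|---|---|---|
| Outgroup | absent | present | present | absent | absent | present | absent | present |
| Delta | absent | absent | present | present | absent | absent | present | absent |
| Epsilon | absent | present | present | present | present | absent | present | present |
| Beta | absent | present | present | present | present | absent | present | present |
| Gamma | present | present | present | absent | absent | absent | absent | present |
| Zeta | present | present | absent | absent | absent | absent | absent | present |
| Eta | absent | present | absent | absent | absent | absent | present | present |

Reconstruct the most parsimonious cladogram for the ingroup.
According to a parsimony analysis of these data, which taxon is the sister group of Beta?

Character polarity is set by the outgroup: the derived state is whichever differs from the outgroup's state, so for Character 2, Character 3, Character 6, Character 8 the derived state is 'absent', and for the remaining characters it is 'present'.
Character 1: derived state 'present' in Gamma and Zeta only — synapomorphy for {Gamma, Zeta}.
Character 2: derived state 'absent' in Delta only — an autapomorphy, so it tells us nothing about relationships among taxa.
Character 3 (state 'absent') occurs in Eta and Zeta but conflicts with the nesting implied by the other characters — most parsimoniously interpreted as homoplasy.
Only Beta, Delta, and Epsilon show the derived state 'present' for Character 4, supporting them as a clade.
Character 5 (derived state 'present') is shared by Beta and Epsilon — a synapomorphy uniting that clade.
Character 6 (derived state 'absent') is shared by all ingroup taxa — unites the whole ingroup.
Character 7 (derived state 'present') is shared by Beta, Delta, Epsilon, and Eta — a synapomorphy uniting that clade.
Character 8 (derived state 'absent') is unique to Delta (autapomorphy; uninformative for grouping).
Most parsimonious ingroup topology: (((Delta,(Epsilon,Beta)),Eta),(Gamma,Zeta)).
Beta and Epsilon form a cherry on this tree, so they are sister taxa.

Epsilon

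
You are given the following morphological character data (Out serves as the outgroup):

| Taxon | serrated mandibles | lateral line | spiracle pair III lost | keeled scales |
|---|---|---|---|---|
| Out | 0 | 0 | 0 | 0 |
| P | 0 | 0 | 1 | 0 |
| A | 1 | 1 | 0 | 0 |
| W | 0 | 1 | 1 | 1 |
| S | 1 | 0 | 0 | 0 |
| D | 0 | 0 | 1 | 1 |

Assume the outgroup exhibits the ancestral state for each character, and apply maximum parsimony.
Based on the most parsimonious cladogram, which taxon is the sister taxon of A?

The outgroup has state '0' for every character, so '1' is the derived state throughout.
serrated mandibles: derived state '1' in A and S only — synapomorphy for {A, S}.
lateral line (state '1') occurs in A and W but conflicts with the nesting implied by the other characters — most parsimoniously interpreted as homoplasy.
spiracle pair III lost (derived state '1') is shared by D, P, and W — a synapomorphy uniting that clade.
Only D and W show the derived state '1' for keeled scales, supporting them as a clade.
Most parsimonious ingroup topology: ((P,(W,D)),(A,S)).
A and S form a cherry on this tree, so they are sister taxa.

S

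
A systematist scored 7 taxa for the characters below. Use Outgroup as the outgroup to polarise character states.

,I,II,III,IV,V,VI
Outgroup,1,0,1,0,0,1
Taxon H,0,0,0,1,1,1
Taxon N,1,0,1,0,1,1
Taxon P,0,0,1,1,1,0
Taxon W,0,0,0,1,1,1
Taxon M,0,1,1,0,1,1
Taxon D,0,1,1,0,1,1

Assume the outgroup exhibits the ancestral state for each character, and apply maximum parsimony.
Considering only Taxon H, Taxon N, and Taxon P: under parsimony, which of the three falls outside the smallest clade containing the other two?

Character polarity is set by the outgroup: the derived state is whichever differs from the outgroup's state, so for I, III, VI the derived state is '0', and for the remaining characters it is '1'.
I (derived state '0') is shared by Taxon D, Taxon H, Taxon M, Taxon P, and Taxon W — a synapomorphy uniting that clade.
II: derived state '1' in Taxon D and Taxon M only — synapomorphy for {Taxon D, Taxon M}.
III (derived state '0') is shared by Taxon H and Taxon W — a synapomorphy uniting that clade.
Only Taxon H, Taxon P, and Taxon W show the derived state '1' for IV, supporting them as a clade.
All ingroup taxa share the derived state '1' for V; it defines the ingroup but does not resolve relationships within it.
VI (derived state '0') is unique to Taxon P (autapomorphy; uninformative for grouping).
Most parsimonious ingroup topology: ((((Taxon H,Taxon W),Taxon P),(Taxon D,Taxon M)),Taxon N).
Taxon P and Taxon H share a more recent common ancestor with each other than either does with Taxon N, so Taxon N is the least closely related of the three.

Taxon N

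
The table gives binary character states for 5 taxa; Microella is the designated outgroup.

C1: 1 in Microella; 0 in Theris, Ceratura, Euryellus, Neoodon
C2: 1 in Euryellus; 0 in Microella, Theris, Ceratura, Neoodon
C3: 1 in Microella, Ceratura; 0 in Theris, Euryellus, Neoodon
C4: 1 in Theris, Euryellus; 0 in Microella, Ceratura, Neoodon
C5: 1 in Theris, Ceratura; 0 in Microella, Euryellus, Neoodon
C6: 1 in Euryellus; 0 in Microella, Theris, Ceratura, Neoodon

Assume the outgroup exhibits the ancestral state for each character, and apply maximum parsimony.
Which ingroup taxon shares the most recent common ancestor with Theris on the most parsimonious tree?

Euryellus

Character polarity is set by the outgroup: the derived state is whichever differs from the outgroup's state, so for C1, C3 the derived state is '0', and for the remaining characters it is '1'.
C1 (derived state '0') is shared by all ingroup taxa — unites the whole ingroup.
C2: derived state '1' in Euryellus only — an autapomorphy, so it tells us nothing about relationships among taxa.
Only Euryellus, Neoodon, and Theris show the derived state '0' for C3, supporting them as a clade.
C4: derived state '1' in Euryellus and Theris only — synapomorphy for {Euryellus, Theris}.
C5 groups Ceratura and Theris, which is incompatible with the clades supported by the remaining characters; treating it as convergent (homoplasy) costs fewer steps than any alternative tree.
C6: derived state '1' in Euryellus only — an autapomorphy, so it tells us nothing about relationships among taxa.
Most parsimonious ingroup topology: (((Theris,Euryellus),Neoodon),Ceratura).
Theris and Euryellus form a cherry on this tree, so they are sister taxa.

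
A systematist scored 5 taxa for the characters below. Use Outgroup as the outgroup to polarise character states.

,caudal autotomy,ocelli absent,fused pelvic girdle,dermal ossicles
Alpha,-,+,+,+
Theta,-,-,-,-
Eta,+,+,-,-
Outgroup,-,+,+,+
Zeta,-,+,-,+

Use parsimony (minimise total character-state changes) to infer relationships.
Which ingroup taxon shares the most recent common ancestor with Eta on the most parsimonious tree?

Theta

Character polarity is set by the outgroup: the derived state is whichever differs from the outgroup's state, so for ocelli absent, fused pelvic girdle, dermal ossicles the derived state is '-', and for the remaining characters it is '+'.
caudal autotomy (derived state '+') is unique to Eta (autapomorphy; uninformative for grouping).
ocelli absent: derived state '-' in Theta only — an autapomorphy, so it tells us nothing about relationships among taxa.
Only Eta, Theta, and Zeta show the derived state '-' for fused pelvic girdle, supporting them as a clade.
dermal ossicles: derived state '-' in Eta and Theta only — synapomorphy for {Eta, Theta}.
Most parsimonious ingroup topology: (Alpha,((Theta,Eta),Zeta)).
Eta and Theta form a cherry on this tree, so they are sister taxa.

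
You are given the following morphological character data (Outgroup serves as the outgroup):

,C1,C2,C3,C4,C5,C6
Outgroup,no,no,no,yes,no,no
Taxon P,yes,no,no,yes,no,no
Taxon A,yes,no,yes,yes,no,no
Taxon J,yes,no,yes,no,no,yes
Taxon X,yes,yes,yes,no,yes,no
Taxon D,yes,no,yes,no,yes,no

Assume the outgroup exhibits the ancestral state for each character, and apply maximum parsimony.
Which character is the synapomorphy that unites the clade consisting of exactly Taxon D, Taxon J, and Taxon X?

C4

Character polarity is set by the outgroup: the derived state is whichever differs from the outgroup's state, so for C4 the derived state is 'no', and for the remaining characters it is 'yes'.
C1 (derived state 'yes') is shared by all ingroup taxa — unites the whole ingroup.
C2: derived state 'yes' in Taxon X only — an autapomorphy, so it tells us nothing about relationships among taxa.
C3 (derived state 'yes') is shared by Taxon A, Taxon D, Taxon J, and Taxon X — a synapomorphy uniting that clade.
C4 (derived state 'no') is shared by Taxon D, Taxon J, and Taxon X — a synapomorphy uniting that clade.
C5: derived state 'yes' in Taxon D and Taxon X only — synapomorphy for {Taxon D, Taxon X}.
C6 (derived state 'yes') is unique to Taxon J (autapomorphy; uninformative for grouping).
Most parsimonious ingroup topology: (Taxon P,(Taxon A,(Taxon J,(Taxon X,Taxon D)))).
The clade {Taxon D, Taxon J, Taxon X} is supported by C4: its derived state 'no' occurs in exactly those taxa and in no other taxon (including the outgroup).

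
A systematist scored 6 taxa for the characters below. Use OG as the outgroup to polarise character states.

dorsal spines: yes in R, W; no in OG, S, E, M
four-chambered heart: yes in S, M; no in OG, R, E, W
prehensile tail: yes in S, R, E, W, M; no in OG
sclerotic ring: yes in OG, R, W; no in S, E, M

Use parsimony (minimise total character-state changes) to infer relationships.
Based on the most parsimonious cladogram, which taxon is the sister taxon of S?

M

Character polarity is set by the outgroup: the derived state is whichever differs from the outgroup's state, so for sclerotic ring the derived state is 'no', and for the remaining characters it is 'yes'.
dorsal spines: derived state 'yes' in R and W only — synapomorphy for {R, W}.
four-chambered heart: derived state 'yes' in M and S only — synapomorphy for {M, S}.
prehensile tail (derived state 'yes') is shared by all ingroup taxa — unites the whole ingroup.
Only E, M, and S show the derived state 'no' for sclerotic ring, supporting them as a clade.
Most parsimonious ingroup topology: (((S,M),E),(R,W)).
S and M form a cherry on this tree, so they are sister taxa.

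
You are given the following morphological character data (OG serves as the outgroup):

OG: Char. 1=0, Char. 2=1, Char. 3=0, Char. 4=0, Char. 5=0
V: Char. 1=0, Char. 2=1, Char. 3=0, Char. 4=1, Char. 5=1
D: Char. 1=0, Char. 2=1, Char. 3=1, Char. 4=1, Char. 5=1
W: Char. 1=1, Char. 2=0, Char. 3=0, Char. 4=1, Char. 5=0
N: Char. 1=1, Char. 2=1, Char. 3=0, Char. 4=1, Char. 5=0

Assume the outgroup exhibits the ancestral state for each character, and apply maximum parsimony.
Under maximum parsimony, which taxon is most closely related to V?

Character polarity is set by the outgroup: the derived state is whichever differs from the outgroup's state, so for Char. 2 the derived state is '0', and for the remaining characters it is '1'.
Char. 1 (derived state '1') is shared by N and W — a synapomorphy uniting that clade.
Char. 2: derived state '0' in W only — an autapomorphy, so it tells us nothing about relationships among taxa.
Char. 3: derived state '1' in D only — an autapomorphy, so it tells us nothing about relationships among taxa.
Char. 4 (derived state '1') is shared by all ingroup taxa — unites the whole ingroup.
Char. 5 (derived state '1') is shared by D and V — a synapomorphy uniting that clade.
Most parsimonious ingroup topology: ((V,D),(W,N)).
V and D form a cherry on this tree, so they are sister taxa.

D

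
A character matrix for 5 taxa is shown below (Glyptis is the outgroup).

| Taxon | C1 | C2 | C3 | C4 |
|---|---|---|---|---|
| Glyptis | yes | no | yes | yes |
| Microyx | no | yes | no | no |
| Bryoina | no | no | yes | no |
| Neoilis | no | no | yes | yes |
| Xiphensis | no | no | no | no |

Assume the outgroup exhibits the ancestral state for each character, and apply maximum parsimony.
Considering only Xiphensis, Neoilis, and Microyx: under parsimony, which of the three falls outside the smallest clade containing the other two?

Character polarity is set by the outgroup: the derived state is whichever differs from the outgroup's state, so for C1, C3, C4 the derived state is 'no', and for the remaining characters it is 'yes'.
All ingroup taxa share the derived state 'no' for C1; it defines the ingroup but does not resolve relationships within it.
C2 (derived state 'yes') is unique to Microyx (autapomorphy; uninformative for grouping).
C3: derived state 'no' in Microyx and Xiphensis only — synapomorphy for {Microyx, Xiphensis}.
Only Bryoina, Microyx, and Xiphensis show the derived state 'no' for C4, supporting them as a clade.
Most parsimonious ingroup topology: (((Microyx,Xiphensis),Bryoina),Neoilis).
Microyx and Xiphensis share a more recent common ancestor with each other than either does with Neoilis, so Neoilis is the least closely related of the three.

Neoilis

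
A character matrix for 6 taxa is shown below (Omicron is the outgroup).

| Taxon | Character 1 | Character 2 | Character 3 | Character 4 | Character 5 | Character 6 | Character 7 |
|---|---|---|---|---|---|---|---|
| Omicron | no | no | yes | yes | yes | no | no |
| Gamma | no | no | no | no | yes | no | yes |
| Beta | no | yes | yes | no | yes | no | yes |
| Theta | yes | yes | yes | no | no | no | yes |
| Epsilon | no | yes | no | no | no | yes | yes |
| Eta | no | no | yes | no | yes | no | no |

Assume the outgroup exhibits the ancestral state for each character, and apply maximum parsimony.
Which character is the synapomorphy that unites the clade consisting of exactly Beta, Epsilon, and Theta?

Character polarity is set by the outgroup: the derived state is whichever differs from the outgroup's state, so for Character 3, Character 4, Character 5 the derived state is 'no', and for the remaining characters it is 'yes'.
Character 1: derived state 'yes' in Theta only — an autapomorphy, so it tells us nothing about relationships among taxa.
Character 2: derived state 'yes' in Beta, Epsilon, and Theta only — synapomorphy for {Beta, Epsilon, Theta}.
Character 3 (state 'no') occurs in Epsilon and Gamma but conflicts with the nesting implied by the other characters — most parsimoniously interpreted as homoplasy.
All ingroup taxa share the derived state 'no' for Character 4; it defines the ingroup but does not resolve relationships within it.
Character 5 (derived state 'no') is shared by Epsilon and Theta — a synapomorphy uniting that clade.
Character 6: derived state 'yes' in Epsilon only — an autapomorphy, so it tells us nothing about relationships among taxa.
Character 7 (derived state 'yes') is shared by Beta, Epsilon, Gamma, and Theta — a synapomorphy uniting that clade.
Most parsimonious ingroup topology: ((Gamma,(Beta,(Theta,Epsilon))),Eta).
The clade {Beta, Epsilon, Theta} is supported by Character 2: its derived state 'yes' occurs in exactly those taxa and in no other taxon (including the outgroup).

Character 2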